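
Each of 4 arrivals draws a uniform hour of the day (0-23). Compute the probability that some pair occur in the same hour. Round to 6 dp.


P(all different) = prod((24-i)/24 for i=0..3) = 0.768663
P(at least one match) = 1 - 0.768663 = 0.231337

0.231337


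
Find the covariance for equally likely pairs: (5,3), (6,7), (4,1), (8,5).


E[X]=23/4, E[Y]=4, E[XY]=101/4
Cov(X,Y) = E[XY] - E[X]E[Y] = 101/4 - 23/4*4 = 9/4

9/4


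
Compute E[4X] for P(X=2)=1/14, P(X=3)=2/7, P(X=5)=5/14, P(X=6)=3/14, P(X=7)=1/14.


E[4X] = sum(g(x)*P(x))
= 8*1/14 + 12*2/7 + 20*5/14 + 24*3/14 + 28*1/14
= 128/7

128/7


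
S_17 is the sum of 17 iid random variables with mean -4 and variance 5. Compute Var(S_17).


By independence, Var(S_n) = n*Var(X_1) = 17*5 = 85

85


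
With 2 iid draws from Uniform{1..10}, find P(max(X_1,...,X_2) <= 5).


P(max <= 5) = P(all X_i <= 5) = (P(X_1 <= 5))^2
= (5/10)^2 = (1/2)^2 = 1/4

1/4


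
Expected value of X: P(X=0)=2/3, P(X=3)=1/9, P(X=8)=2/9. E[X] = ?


E[X] = sum(x * P(x))
= 0*2/3 + 3*1/9 + 8*2/9
= 19/9

19/9


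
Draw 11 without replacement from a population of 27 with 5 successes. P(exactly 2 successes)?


P(X=2) = C(5,2)*C(22,9) / C(27,11)
= 10*497420 / 13037895
= 4974200/13037895 = 3080/8073

3080/8073


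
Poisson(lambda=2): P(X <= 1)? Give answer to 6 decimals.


P(X<=1) = e^(-2)*2^0/0! + e^(-2)*2^1/1!
≈ 0.1353352832 + 0.2706705665
= 0.4060058497
≈ 0.406006

0.406006


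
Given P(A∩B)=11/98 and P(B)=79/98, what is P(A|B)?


P(A|B) = P(A∩B)/P(B) = (22/196)/(158/196) = 22/158 = 11/79

11/79


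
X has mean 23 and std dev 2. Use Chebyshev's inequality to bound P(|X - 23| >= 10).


k = 10/2 = 5
Chebyshev: P(|X-mu| >= k*sigma) <= 1/k^2 = 1/5^2 = 1/25

1/25


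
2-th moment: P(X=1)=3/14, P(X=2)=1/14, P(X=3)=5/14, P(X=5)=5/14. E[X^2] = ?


E[X^2] = sum(x^2 * P(x))
= 1*3/14 + 4*1/14 + 9*5/14 + 25*5/14
= 177/14

177/14


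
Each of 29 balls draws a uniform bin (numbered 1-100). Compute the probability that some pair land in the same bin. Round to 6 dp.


P(all different) = prod((100-i)/100 for i=0..28) = 0.010973
P(at least one match) = 1 - 0.010973 = 0.989027

0.989027


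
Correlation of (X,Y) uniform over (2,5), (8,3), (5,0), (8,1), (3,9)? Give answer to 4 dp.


Cov(X,Y) = -4.9200, Var(X) = 6.1600, Var(Y) = 10.2400
rho = Cov/(sqrt(VarX)*sqrt(VarY)) = -0.6195

-0.6195


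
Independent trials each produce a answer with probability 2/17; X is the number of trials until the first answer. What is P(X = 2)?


P(X=2) = (1-p)^1 * p = (15/17)^1 * 2/17
= 15/17 * 2/17 = 30/289

30/289


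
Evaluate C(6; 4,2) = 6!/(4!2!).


6! = 720
Denominator: 4!=24 * 2!=2
Coefficient = 720 / 48 = 15

15


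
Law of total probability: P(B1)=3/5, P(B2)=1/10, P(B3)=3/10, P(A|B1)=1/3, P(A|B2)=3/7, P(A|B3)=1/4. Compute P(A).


P(A) = P(A|B1)P(B1) + P(A|B2)P(B2) + P(A|B3)P(B3)
= 1/3*3/5 + 3/7*1/10 + 1/4*3/10
= 1/5 + 3/70 + 3/40 = 89/280

89/280


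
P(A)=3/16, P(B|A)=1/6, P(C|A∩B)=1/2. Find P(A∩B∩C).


P(A∩B∩C) = P(A) * P(B|A) * P(C|A∩B)
= 3/16 * 1/6 * 1/2
= 1/32 * 1/2 = 1/64

1/64


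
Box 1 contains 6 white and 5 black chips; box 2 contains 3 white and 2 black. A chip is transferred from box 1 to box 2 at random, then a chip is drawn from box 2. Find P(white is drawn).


P(transfer white) = 6/11; P(transfer black) = 5/11
If white transferred: Urn II has 4 white of 6, so P(white|white moved) = 2/3
If black transferred: Urn II has 3 white of 6, so P(white|black moved) = 1/2
By total probability: P(white) = 6/11*2/3 + 5/11*1/2 = 13/22

13/22


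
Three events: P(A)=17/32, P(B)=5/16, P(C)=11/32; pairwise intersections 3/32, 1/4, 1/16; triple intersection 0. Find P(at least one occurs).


P(A∪B∪C) = P(A)+P(B)+P(C) - P(AB)-P(AC)-P(BC) + P(ABC)
= 17/32+5/16+11/32 - 3/32-1/4-1/16 + 0
= 25/32

25/32


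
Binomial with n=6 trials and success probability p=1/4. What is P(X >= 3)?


P(X>=3) = P(X=3) + P(X=4) + P(X=5) + P(X=6)
= 135/1024 + 135/4096 + 9/2048 + 1/4096
= 347/2048

347/2048


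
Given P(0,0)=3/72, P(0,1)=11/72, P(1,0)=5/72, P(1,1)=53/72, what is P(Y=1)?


P(Y=1) = P(0,1)+P(1,1) = 11/72 + 53/72 = 64/72 = 8/9

8/9


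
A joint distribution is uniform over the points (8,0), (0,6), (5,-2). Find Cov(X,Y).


E[X]=13/3, E[Y]=4/3, E[XY]=-10/3
Cov(X,Y) = E[XY] - E[X]E[Y] = -10/3 - 13/3*4/3 = -82/9

-82/9


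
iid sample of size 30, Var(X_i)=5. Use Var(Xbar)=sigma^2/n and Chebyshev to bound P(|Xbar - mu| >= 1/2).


Var(Xbar) = Var(X)/n = 5/30
Chebyshev: P(|Xbar-mu| >= 1/2) <= Var(Xbar)/(1/2)^2 = (1/6)/(1/4) = 2/3

2/3


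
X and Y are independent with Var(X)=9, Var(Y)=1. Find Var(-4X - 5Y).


Independence => Cov(X,Y)=0
Var(-4X - 5Y) = (-4)^2*Var(X) + (-5)^2*Var(Y)
= 16*9 + 25*1 = 169

169


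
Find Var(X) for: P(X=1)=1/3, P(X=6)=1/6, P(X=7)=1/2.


E[X] = 29/6, E[X^2] = 185/6
Var(X) = E[X^2] - (E[X])^2 = 185/6 - (29/6)^2 = 269/36

269/36


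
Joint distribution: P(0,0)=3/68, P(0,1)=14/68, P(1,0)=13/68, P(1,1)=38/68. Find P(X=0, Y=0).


Read from table: P(X=0, Y=0) = 3/68

3/68


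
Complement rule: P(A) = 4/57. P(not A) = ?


P(A') = 1 - P(A) = 1 - 4/57 = 53/57

53/57


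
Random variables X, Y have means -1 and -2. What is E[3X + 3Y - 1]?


E[3X + 3Y - 1] = 3*E[X] + 3*E[Y] - 1
= (3)*(-1) + (3)*(-2) + (-1)
= -3 - 6 - 1 = -10

-10


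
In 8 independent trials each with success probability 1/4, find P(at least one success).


P(at least one) = 1 - P(none)
P(none) = (1 - 1/4)^8 = (3/4)^8 = 6561/65536
P(at least one) = 1 - 6561/65536 = 58975/65536

58975/65536


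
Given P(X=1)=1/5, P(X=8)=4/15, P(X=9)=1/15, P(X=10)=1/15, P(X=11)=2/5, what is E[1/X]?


E[1/X] = sum(g(x)*P(x))
= 1*1/5 + 1/8*4/15 + 1/9*1/15 + 1/10*1/15 + 1/11*2/5
= 2107/7425

2107/7425


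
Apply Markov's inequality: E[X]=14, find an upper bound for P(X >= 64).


Markov: P(X >= a) <= E[X]/a
P(X >= 64) <= 14/64 = 7/32

7/32


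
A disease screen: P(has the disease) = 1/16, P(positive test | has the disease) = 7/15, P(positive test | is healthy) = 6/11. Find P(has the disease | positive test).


P(A) = P(A|B)P(B) + P(A|B')P(B') = 7/15*1/16 + 6/11*15/16 = 1427/2640
P(B|A) = P(A|B)P(B)/P(A) = (7/240)/(1427/2640) = 77/1427

77/1427


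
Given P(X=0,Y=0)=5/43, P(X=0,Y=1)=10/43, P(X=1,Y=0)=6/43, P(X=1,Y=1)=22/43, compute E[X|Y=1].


P(Y=1) = 32/43
E[X|Y=1] = (0*10 + 1*22)/32 = 22/32 = 11/16

11/16


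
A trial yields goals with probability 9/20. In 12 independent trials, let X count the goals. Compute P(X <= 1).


P(X<=1) = P(X=0) + P(X=1)
= 3138428376721/4096000000000000 + 7703415106497/1024000000000000
= 33952088802709/4096000000000000

33952088802709/4096000000000000


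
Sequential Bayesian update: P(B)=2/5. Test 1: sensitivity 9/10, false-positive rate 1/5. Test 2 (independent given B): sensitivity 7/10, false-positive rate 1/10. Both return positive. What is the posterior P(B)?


After test 1: P(+) = 9/10*2/5 + 1/5*3/5 = 12/25
P(B|+) = (9/25)/(12/25) = 3/4
After test 2 (use post1 as new prior): P(+) = 7/10*3/4 + 1/10*1/4 = 11/20
P(B|+,+) = (21/40)/(11/20) = 21/22

21/22


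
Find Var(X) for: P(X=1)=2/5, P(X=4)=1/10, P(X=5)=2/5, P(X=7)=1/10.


E[X] = 7/2, E[X^2] = 169/10
Var(X) = E[X^2] - (E[X])^2 = 169/10 - (7/2)^2 = 93/20

93/20


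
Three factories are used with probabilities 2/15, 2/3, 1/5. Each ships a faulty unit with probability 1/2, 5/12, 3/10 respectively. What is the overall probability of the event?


P(A) = P(A|B1)P(B1) + P(A|B2)P(B2) + P(A|B3)P(B3)
= 1/2*2/15 + 5/12*2/3 + 3/10*1/5
= 1/15 + 5/18 + 3/50 = 91/225

91/225


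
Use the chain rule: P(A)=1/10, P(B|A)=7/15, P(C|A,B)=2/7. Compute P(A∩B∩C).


P(A∩B∩C) = P(A) * P(B|A) * P(C|A∩B)
= 1/10 * 7/15 * 2/7
= 7/150 * 2/7 = 1/75

1/75


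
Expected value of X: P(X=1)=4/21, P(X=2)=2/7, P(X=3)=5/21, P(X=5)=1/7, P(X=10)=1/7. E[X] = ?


E[X] = sum(x * P(x))
= 1*4/21 + 2*2/7 + 3*5/21 + 5*1/7 + 10*1/7
= 76/21

76/21


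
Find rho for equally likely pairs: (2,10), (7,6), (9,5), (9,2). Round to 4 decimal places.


Cov(X,Y) = -7.5625, Var(X) = 8.1875, Var(Y) = 8.1875
rho = Cov/(sqrt(VarX)*sqrt(VarY)) = -0.9237

-0.9237


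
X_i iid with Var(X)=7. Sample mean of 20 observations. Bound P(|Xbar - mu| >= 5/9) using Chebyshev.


Var(Xbar) = Var(X)/n = 7/20
Chebyshev: P(|Xbar-mu| >= 5/9) <= Var(Xbar)/(5/9)^2 = (7/20)/(25/81) = 567/500
Bound exceeds 1, so trivial bound: 1

1


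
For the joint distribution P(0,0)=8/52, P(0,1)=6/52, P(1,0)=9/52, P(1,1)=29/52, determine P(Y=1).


P(Y=1) = P(0,1)+P(1,1) = 6/52 + 29/52 = 35/52

35/52


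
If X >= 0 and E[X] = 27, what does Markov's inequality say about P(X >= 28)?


Markov: P(X >= a) <= E[X]/a
P(X >= 28) <= 27/28

27/28


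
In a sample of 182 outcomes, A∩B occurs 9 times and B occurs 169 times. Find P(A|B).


P(A|B) = P(A∩B)/P(B) = (9/182)/(169/182) = 9/169

9/169


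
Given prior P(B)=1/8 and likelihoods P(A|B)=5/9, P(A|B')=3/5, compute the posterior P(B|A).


P(A) = P(A|B)P(B) + P(A|B')P(B') = 5/9*1/8 + 3/5*7/8 = 107/180
P(B|A) = P(A|B)P(B)/P(A) = (5/72)/(107/180) = 25/214

25/214


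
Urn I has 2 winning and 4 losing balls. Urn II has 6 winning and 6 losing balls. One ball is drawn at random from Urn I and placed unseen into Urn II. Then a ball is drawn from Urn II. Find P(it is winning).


P(transfer winning) = 2/6 = 1/3; P(transfer losing) = 2/3
If winning transferred: Urn II has 7 winning of 13, so P(winning|winning moved) = 7/13
If losing transferred: Urn II has 6 winning of 13, so P(winning|losing moved) = 6/13
By total probability: P(winning) = 1/3*7/13 + 2/3*6/13 = 19/39

19/39


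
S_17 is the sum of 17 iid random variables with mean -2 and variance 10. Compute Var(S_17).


By independence, Var(S_n) = n*Var(X_1) = 17*10 = 170

170


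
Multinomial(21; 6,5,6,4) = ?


21! = 51090942171709440000
Denominator: 6!=720 * 5!=120 * 6!=720 * 4!=24
Coefficient = 51090942171709440000 / 1492992000 = 34220506320

34220506320


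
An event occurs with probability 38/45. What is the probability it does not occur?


P(A') = 1 - P(A) = 1 - 38/45 = 7/45

7/45


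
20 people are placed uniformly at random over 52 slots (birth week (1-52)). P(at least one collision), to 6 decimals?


P(all different) = prod((52-i)/52 for i=0..19) = 0.014669
P(at least one match) = 1 - 0.014669 = 0.985331

0.985331


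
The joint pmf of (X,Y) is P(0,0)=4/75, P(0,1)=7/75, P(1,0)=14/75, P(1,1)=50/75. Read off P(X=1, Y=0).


Read from table: P(X=1, Y=0) = 14/75

14/75


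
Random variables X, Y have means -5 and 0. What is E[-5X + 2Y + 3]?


E[-5X + 2Y + 3] = -5*E[X] + 2*E[Y] + 3
= (-5)*(-5) + (2)*(0) + (3)
= 25 + 0 + 3 = 28

28


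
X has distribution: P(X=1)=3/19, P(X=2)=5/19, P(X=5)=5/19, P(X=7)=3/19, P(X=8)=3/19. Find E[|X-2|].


E[|X-2|] = sum(g(x)*P(x))
= 1*3/19 + 0*5/19 + 3*5/19 + 5*3/19 + 6*3/19
= 51/19

51/19


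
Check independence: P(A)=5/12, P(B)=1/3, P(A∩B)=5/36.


P(A)*P(B) = 5/12*1/3 = 5/36
P(A∩B) = 5/36, which equals P(A)P(B), so independent

Yes, A and B are independent


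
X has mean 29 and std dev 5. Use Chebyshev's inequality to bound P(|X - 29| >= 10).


k = 10/5 = 2
Chebyshev: P(|X-mu| >= k*sigma) <= 1/k^2 = 1/2^2 = 1/4

1/4


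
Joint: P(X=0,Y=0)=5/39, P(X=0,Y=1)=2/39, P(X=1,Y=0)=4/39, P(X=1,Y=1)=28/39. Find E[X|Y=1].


P(Y=1) = 30/39
E[X|Y=1] = (0*2 + 1*28)/30 = 28/30 = 14/15

14/15


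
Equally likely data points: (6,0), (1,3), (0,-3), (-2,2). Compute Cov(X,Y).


E[X]=5/4, E[Y]=1/2, E[XY]=-1/4
Cov(X,Y) = E[XY] - E[X]E[Y] = -1/4 - 5/4*1/2 = -7/8

-7/8


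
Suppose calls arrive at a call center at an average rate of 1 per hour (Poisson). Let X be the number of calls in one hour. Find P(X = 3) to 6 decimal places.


P(X=3) = e^(-1) * 1^3 / 3!
≈ 0.3678794412 * 1 / 6
≈ 0.061313

0.061313


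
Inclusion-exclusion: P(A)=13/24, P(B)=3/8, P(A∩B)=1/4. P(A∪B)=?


P(A∪B) = P(A) + P(B) - P(A∩B)
= 13/24 + 3/8 - 1/4 = 2/3

2/3


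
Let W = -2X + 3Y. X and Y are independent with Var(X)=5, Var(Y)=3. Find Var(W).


Independence => Cov(X,Y)=0
Var(-2X + 3Y) = (-2)^2*Var(X) + 3^2*Var(Y)
= 4*5 + 9*3 = 47

47


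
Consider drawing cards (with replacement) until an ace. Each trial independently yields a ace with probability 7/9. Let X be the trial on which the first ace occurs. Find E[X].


For geometric (trials until first success), E[X] = 1/p = 1/(7/9) = 9/7

9/7


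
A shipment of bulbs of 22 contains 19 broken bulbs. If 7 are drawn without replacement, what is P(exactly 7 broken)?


P(X=7) = C(19,7)*C(3,0) / C(22,7)
= 50388*1 / 170544
= 50388/170544 = 13/44

13/44


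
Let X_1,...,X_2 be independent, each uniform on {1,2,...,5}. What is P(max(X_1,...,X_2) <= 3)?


P(max <= 3) = P(all X_i <= 3) = (P(X_1 <= 3))^2
= (3/5)^2 = 9/25

9/25


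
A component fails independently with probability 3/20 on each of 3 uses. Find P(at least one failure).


P(at least one) = 1 - P(none)
P(none) = (1 - 3/20)^3 = (17/20)^3 = 4913/8000
P(at least one) = 1 - 4913/8000 = 3087/8000

3087/8000


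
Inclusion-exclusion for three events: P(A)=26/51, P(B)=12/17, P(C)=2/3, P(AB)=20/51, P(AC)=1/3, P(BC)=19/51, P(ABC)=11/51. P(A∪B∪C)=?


P(A∪B∪C) = P(A)+P(B)+P(C) - P(AB)-P(AC)-P(BC) + P(ABC)
= 26/51+12/17+2/3 - 20/51-1/3-19/51 + 11/51
= 1

1


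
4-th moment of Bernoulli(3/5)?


For Bernoulli: X in {0,1}
E[X^4] = 0^4*(1-3/5) + 1^4*3/5 = 3/5

3/5


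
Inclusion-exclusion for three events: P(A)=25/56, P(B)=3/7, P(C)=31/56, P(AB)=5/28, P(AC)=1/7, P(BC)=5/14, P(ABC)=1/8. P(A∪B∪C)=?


P(A∪B∪C) = P(A)+P(B)+P(C) - P(AB)-P(AC)-P(BC) + P(ABC)
= 25/56+3/7+31/56 - 5/28-1/7-5/14 + 1/8
= 7/8

7/8


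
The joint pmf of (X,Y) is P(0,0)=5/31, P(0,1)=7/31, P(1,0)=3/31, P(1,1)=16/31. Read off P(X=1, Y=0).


Read from table: P(X=1, Y=0) = 3/31

3/31


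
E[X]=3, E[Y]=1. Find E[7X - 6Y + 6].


E[7X - 6Y + 6] = 7*E[X] - 6*E[Y] + 6
= (7)*(3) + (-6)*(1) + (6)
= 21 - 6 + 6 = 21

21


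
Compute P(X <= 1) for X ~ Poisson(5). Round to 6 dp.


P(X<=1) = e^(-5)*5^0/0! + e^(-5)*5^1/1!
≈ 0.0067379470 + 0.0336897350
= 0.0404276820
≈ 0.040428

0.040428


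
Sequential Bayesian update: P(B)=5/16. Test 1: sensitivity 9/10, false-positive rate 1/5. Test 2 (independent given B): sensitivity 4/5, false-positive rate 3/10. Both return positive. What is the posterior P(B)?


After test 1: P(+) = 9/10*5/16 + 1/5*11/16 = 67/160
P(B|+) = (9/32)/(67/160) = 45/67
After test 2 (use post1 as new prior): P(+) = 4/5*45/67 + 3/10*22/67 = 213/335
P(B|+,+) = (36/67)/(213/335) = 60/71

60/71


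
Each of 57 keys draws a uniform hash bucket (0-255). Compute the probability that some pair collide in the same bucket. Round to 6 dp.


P(all different) = prod((256-i)/256 for i=0..56) = 0.001169
P(at least one match) = 1 - 0.001169 = 0.998831

0.998831


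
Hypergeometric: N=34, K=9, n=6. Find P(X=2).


P(X=2) = C(9,2)*C(25,4) / C(34,6)
= 36*12650 / 1344904
= 455400/1344904 = 5175/15283

5175/15283


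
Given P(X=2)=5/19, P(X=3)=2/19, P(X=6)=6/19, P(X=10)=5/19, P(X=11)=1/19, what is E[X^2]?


E[X^2] = sum(g(x)*P(x))
= 4*5/19 + 9*2/19 + 36*6/19 + 100*5/19 + 121*1/19
= 875/19

875/19


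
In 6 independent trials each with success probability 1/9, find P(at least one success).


P(at least one) = 1 - P(none)
P(none) = (1 - 1/9)^6 = (8/9)^6 = 262144/531441
P(at least one) = 1 - 262144/531441 = 269297/531441

269297/531441


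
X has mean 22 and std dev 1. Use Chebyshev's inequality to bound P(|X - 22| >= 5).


k = 5/1 = 5
Chebyshev: P(|X-mu| >= k*sigma) <= 1/k^2 = 1/5^2 = 1/25

1/25


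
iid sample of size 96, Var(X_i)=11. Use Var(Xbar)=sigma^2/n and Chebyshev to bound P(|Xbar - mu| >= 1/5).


Var(Xbar) = Var(X)/n = 11/96
Chebyshev: P(|Xbar-mu| >= 1/5) <= Var(Xbar)/(1/5)^2 = (11/96)/(1/25) = 275/96
Bound exceeds 1, so trivial bound: 1

1


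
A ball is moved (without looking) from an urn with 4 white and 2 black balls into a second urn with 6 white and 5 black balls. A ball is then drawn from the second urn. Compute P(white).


P(transfer white) = 4/6 = 2/3; P(transfer black) = 1/3
If white transferred: Urn II has 7 white of 12, so P(white|white moved) = 7/12
If black transferred: Urn II has 6 white of 12, so P(white|black moved) = 1/2
By total probability: P(white) = 2/3*7/12 + 1/3*1/2 = 5/9

5/9


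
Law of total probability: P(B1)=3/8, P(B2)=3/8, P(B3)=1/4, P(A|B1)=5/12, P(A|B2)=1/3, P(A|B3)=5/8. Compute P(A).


P(A) = P(A|B1)P(B1) + P(A|B2)P(B2) + P(A|B3)P(B3)
= 5/12*3/8 + 1/3*3/8 + 5/8*1/4
= 5/32 + 1/8 + 5/32 = 7/16

7/16


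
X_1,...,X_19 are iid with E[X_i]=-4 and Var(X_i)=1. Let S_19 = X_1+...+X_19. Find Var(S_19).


By independence, Var(S_n) = n*Var(X_1) = 19*1 = 19

19


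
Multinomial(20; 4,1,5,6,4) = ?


20! = 2432902008176640000
Denominator: 4!=24 * 1!=1 * 5!=120 * 6!=720 * 4!=24
Coefficient = 2432902008176640000 / 49766400 = 48886437600

48886437600


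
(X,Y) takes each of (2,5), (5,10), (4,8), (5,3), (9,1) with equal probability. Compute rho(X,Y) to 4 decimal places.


Cov(X,Y) = -3.8000, Var(X) = 5.2000, Var(Y) = 10.6400
rho = Cov/(sqrt(VarX)*sqrt(VarY)) = -0.5109

-0.5109


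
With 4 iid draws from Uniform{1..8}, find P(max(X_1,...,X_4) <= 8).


P(max <= 8) = P(all X_i <= 8) = (P(X_1 <= 8))^4
= (8/8)^4 = 1^4 = 1

1


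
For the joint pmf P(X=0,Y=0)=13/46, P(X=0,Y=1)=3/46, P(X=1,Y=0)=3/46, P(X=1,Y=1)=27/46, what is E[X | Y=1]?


P(Y=1) = 30/46
E[X|Y=1] = (0*3 + 1*27)/30 = 27/30 = 9/10

9/10


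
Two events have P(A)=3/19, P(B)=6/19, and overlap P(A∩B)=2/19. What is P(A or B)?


P(A∪B) = P(A) + P(B) - P(A∩B)
= 3/19 + 6/19 - 2/19 = 7/19

7/19


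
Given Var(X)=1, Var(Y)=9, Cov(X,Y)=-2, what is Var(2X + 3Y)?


Var(2X + 3Y) = 2^2*Var(X) + 3^2*Var(Y) + 2*2*3*Cov(X,Y)
= 4*1 + 9*9 + 12*(-2)
= 4 + 81 - 24 = 61

61


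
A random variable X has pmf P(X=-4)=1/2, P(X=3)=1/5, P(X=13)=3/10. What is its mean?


E[X] = sum(x * P(x))
= -4*1/2 + 3*1/5 + 13*3/10
= 5/2

5/2


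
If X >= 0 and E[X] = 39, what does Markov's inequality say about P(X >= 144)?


Markov: P(X >= a) <= E[X]/a
P(X >= 144) <= 39/144 = 13/48

13/48


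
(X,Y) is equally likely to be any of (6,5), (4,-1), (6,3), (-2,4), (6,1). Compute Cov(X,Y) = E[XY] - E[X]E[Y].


E[X]=4, E[Y]=12/5, E[XY]=42/5
Cov(X,Y) = E[XY] - E[X]E[Y] = 42/5 - 4*12/5 = -6/5

-6/5


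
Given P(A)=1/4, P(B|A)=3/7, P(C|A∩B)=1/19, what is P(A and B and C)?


P(A∩B∩C) = P(A) * P(B|A) * P(C|A∩B)
= 1/4 * 3/7 * 1/19
= 3/28 * 1/19 = 3/532

3/532


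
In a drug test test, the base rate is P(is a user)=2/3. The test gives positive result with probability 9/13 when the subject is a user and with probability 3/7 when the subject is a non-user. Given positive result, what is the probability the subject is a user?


P(A) = P(A|B)P(B) + P(A|B')P(B') = 9/13*2/3 + 3/7*1/3 = 55/91
P(B|A) = P(A|B)P(B)/P(A) = (6/13)/(55/91) = 42/55

42/55


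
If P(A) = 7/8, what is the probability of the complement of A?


P(A') = 1 - P(A) = 1 - 7/8 = 1/8

1/8


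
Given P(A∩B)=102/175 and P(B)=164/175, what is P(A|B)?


P(A|B) = P(A∩B)/P(B) = (102/175)/(164/175) = 102/164 = 51/82

51/82


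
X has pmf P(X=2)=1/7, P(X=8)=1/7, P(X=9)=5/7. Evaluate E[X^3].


E[X^3] = sum(x^3 * P(x))
= 8*1/7 + 512*1/7 + 729*5/7
= 595

595


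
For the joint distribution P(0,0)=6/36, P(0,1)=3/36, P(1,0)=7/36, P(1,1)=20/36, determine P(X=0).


P(X=0) = P(0,0)+P(0,1) = 6/36 + 3/36 = 9/36 = 1/4

1/4


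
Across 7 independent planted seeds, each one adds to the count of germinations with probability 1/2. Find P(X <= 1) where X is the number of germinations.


P(X<=1) = P(X=0) + P(X=1)
= 1/128 + 7/128
= 1/16

1/16


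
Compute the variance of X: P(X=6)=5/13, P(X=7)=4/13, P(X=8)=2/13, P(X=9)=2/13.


E[X] = 92/13, E[X^2] = 666/13
Var(X) = E[X^2] - (E[X])^2 = 666/13 - (92/13)^2 = 194/169

194/169


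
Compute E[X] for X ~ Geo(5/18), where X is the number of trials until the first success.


For geometric (trials until first success), E[X] = 1/p = 1/(5/18) = 18/5

18/5


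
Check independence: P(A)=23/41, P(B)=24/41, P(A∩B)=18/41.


P(A)*P(B) = 23/41*24/41 = 552/1681
P(A∩B) = 18/41 != 552/1681, so not independent

No, A and B are not independent


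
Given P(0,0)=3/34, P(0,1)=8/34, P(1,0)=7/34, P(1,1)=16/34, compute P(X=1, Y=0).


Read from table: P(X=1, Y=0) = 7/34

7/34


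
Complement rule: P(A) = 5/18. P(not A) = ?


P(A') = 1 - P(A) = 1 - 5/18 = 13/18

13/18


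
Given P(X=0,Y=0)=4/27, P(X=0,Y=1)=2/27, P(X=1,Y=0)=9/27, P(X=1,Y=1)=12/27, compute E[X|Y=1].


P(Y=1) = 14/27
E[X|Y=1] = (0*2 + 1*12)/14 = 12/14 = 6/7

6/7


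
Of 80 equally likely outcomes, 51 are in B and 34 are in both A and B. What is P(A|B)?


P(A|B) = P(A∩B)/P(B) = (34/80)/(51/80) = 34/51 = 2/3

2/3


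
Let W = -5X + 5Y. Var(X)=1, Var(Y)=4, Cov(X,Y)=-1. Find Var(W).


Var(-5X + 5Y) = (-5)^2*Var(X) + 5^2*Var(Y) + 2*(-5)*5*Cov(X,Y)
= 25*1 + 25*4 - 50*(-1)
= 25 + 100 + 50 = 175

175


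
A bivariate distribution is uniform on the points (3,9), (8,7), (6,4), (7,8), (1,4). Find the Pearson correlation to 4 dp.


Cov(X,Y) = 1.4000, Var(X) = 6.8000, Var(Y) = 4.2400
rho = Cov/(sqrt(VarX)*sqrt(VarY)) = 0.2607

0.2607


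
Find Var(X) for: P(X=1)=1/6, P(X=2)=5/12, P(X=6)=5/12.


E[X] = 7/2, E[X^2] = 101/6
Var(X) = E[X^2] - (E[X])^2 = 101/6 - (7/2)^2 = 55/12

55/12


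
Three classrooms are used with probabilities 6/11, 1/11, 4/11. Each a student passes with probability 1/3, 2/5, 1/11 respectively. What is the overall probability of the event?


P(A) = P(A|B1)P(B1) + P(A|B2)P(B2) + P(A|B3)P(B3)
= 1/3*6/11 + 2/5*1/11 + 1/11*4/11
= 2/11 + 2/55 + 4/121 = 152/605

152/605


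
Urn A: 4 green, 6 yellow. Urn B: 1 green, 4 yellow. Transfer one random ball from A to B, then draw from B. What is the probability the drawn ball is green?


P(transfer green) = 4/10 = 2/5; P(transfer yellow) = 3/5
If green transferred: Urn II has 2 green of 6, so P(green|green moved) = 1/3
If yellow transferred: Urn II has 1 green of 6, so P(green|yellow moved) = 1/6
By total probability: P(green) = 2/5*1/3 + 3/5*1/6 = 7/30

7/30


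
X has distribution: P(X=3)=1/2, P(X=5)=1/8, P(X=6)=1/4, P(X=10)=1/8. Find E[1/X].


E[1/X] = sum(g(x)*P(x))
= 1/3*1/2 + 1/5*1/8 + 1/6*1/4 + 1/10*1/8
= 59/240

59/240


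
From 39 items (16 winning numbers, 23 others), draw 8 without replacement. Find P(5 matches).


P(X=5) = C(16,5)*C(23,3) / C(39,8)
= 4368*1771 / 61523748
= 7735728/61523748 = 4508/35853

4508/35853


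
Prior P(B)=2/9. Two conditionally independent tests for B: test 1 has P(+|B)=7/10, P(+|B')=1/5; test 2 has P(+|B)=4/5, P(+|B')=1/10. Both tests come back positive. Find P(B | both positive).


After test 1: P(+) = 7/10*2/9 + 1/5*7/9 = 14/45
P(B|+) = (7/45)/(14/45) = 1/2
After test 2 (use post1 as new prior): P(+) = 4/5*1/2 + 1/10*1/2 = 9/20
P(B|+,+) = (2/5)/(9/20) = 8/9

8/9


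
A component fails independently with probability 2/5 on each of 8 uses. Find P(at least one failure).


P(at least one) = 1 - P(none)
P(none) = (1 - 2/5)^8 = (3/5)^8 = 6561/390625
P(at least one) = 1 - 6561/390625 = 384064/390625

384064/390625


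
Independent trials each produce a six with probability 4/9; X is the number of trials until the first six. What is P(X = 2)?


P(X=2) = (1-p)^1 * p = (5/9)^1 * 4/9
= 5/9 * 4/9 = 20/81

20/81


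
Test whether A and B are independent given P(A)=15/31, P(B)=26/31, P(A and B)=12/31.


P(A)*P(B) = 15/31*26/31 = 390/961
P(A∩B) = 12/31 != 390/961, so not independent

No, A and B are not independent


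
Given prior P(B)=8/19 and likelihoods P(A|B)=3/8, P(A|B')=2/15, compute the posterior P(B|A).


P(A) = P(A|B)P(B) + P(A|B')P(B') = 3/8*8/19 + 2/15*11/19 = 67/285
P(B|A) = P(A|B)P(B)/P(A) = (3/19)/(67/285) = 45/67

45/67


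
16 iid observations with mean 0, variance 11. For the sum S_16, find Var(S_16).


By independence, Var(S_n) = n*Var(X_1) = 16*11 = 176

176


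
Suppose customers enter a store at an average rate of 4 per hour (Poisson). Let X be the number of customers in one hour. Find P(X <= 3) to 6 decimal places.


P(X<=3) = e^(-4)*4^0/0! + e^(-4)*4^1/1! + e^(-4)*4^2/2! + e^(-4)*4^3/3!
≈ 0.0183156389 + 0.0732625556 + 0.1465251111 + 0.1953668148
= 0.4334701204
≈ 0.433470

0.433470


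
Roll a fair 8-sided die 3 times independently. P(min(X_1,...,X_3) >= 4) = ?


P(min >= 4) = P(all X_i >= 4) = (P(X_1 >= 4))^3
= (5/8)^3 = 125/512

125/512


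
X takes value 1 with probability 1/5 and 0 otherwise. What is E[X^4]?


For Bernoulli: X in {0,1}
E[X^4] = 0^4*(1-1/5) + 1^4*1/5 = 1/5

1/5


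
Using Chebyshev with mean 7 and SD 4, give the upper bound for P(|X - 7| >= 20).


k = 20/4 = 5
Chebyshev: P(|X-mu| >= k*sigma) <= 1/k^2 = 1/5^2 = 1/25

1/25


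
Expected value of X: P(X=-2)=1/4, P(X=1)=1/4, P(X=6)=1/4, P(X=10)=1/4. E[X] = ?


E[X] = sum(x * P(x))
= -2*1/4 + 1*1/4 + 6*1/4 + 10*1/4
= 15/4

15/4


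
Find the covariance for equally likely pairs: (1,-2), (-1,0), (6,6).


E[X]=2, E[Y]=4/3, E[XY]=34/3
Cov(X,Y) = E[XY] - E[X]E[Y] = 34/3 - 2*4/3 = 26/3

26/3


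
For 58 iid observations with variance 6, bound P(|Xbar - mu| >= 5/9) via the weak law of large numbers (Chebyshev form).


Var(Xbar) = Var(X)/n = 6/58
Chebyshev: P(|Xbar-mu| >= 5/9) <= Var(Xbar)/(5/9)^2 = (3/29)/(25/81) = 243/725

243/725


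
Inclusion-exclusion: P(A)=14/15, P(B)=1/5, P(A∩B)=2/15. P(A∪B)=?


P(A∪B) = P(A) + P(B) - P(A∩B)
= 14/15 + 1/5 - 2/15 = 1

1


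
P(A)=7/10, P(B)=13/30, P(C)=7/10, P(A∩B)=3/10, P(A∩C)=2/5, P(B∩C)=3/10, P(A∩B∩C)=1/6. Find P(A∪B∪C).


P(A∪B∪C) = P(A)+P(B)+P(C) - P(AB)-P(AC)-P(BC) + P(ABC)
= 7/10+13/30+7/10 - 3/10-2/5-3/10 + 1/6
= 1

1


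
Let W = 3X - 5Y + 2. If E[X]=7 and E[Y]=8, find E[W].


E[3X - 5Y + 2] = 3*E[X] - 5*E[Y] + 2
= (3)*(7) + (-5)*(8) + (2)
= 21 - 40 + 2 = -17

-17


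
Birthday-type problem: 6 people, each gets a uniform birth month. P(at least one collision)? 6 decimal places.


P(all different) = prod((12-i)/12 for i=0..5) = 0.222801
P(at least one match) = 1 - 0.222801 = 0.777199

0.777199


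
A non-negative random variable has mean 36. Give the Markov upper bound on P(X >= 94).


Markov: P(X >= a) <= E[X]/a
P(X >= 94) <= 36/94 = 18/47

18/47


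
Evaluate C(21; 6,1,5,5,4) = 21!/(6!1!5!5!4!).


21! = 51090942171709440000
Denominator: 6!=720 * 1!=1 * 5!=120 * 5!=120 * 4!=24
Coefficient = 51090942171709440000 / 248832000 = 205323037920

205323037920


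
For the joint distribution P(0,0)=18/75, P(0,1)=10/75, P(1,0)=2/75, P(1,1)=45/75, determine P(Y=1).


P(Y=1) = P(0,1)+P(1,1) = 10/75 + 45/75 = 55/75 = 11/15

11/15


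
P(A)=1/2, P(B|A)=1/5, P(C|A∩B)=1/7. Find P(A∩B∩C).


P(A∩B∩C) = P(A) * P(B|A) * P(C|A∩B)
= 1/2 * 1/5 * 1/7
= 1/10 * 1/7 = 1/70

1/70


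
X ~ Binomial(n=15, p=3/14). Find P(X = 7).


P(X=7) = C(15,7) * p^7 * (1-p)^8
= 6435 * 2187/105413504 * 214358881/1475789056
= 3016746486126945/155568095557812224

3016746486126945/155568095557812224


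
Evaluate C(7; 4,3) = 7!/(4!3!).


7! = 5040
Denominator: 4!=24 * 3!=6
Coefficient = 5040 / 144 = 35

35


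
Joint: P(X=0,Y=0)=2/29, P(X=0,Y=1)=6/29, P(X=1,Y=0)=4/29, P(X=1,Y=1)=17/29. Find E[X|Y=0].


P(Y=0) = 6/29
E[X|Y=0] = (0*2 + 1*4)/6 = 4/6 = 2/3

2/3


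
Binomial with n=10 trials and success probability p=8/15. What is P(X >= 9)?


P(X>=9) = P(X=9) + P(X=10)
= 1879048192/115330078125 + 1073741824/576650390625
= 3489660928/192216796875

3489660928/192216796875


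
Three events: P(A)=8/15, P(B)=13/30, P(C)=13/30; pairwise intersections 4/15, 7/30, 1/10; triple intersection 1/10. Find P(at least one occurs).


P(A∪B∪C) = P(A)+P(B)+P(C) - P(AB)-P(AC)-P(BC) + P(ABC)
= 8/15+13/30+13/30 - 4/15-7/30-1/10 + 1/10
= 9/10

9/10


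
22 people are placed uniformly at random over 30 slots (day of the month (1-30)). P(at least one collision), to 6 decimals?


P(all different) = prod((30-i)/30 for i=0..21) = 0.000021
P(at least one match) = 1 - 0.000021 = 0.999979

0.999979


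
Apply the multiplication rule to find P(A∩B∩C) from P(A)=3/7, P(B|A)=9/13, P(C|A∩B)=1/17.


P(A∩B∩C) = P(A) * P(B|A) * P(C|A∩B)
= 3/7 * 9/13 * 1/17
= 27/91 * 1/17 = 27/1547

27/1547


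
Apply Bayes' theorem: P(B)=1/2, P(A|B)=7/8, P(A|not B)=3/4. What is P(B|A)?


P(A) = P(A|B)P(B) + P(A|B')P(B') = 7/8*1/2 + 3/4*1/2 = 13/16
P(B|A) = P(A|B)P(B)/P(A) = (7/16)/(13/16) = 7/13

7/13


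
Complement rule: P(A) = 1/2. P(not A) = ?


P(A') = 1 - P(A) = 1 - 1/2 = 1/2

1/2


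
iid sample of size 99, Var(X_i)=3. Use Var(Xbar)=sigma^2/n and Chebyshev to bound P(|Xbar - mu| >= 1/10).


Var(Xbar) = Var(X)/n = 3/99
Chebyshev: P(|Xbar-mu| >= 1/10) <= Var(Xbar)/(1/10)^2 = (1/33)/(1/100) = 100/33
Bound exceeds 1, so trivial bound: 1

1


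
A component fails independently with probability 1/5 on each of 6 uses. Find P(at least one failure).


P(at least one) = 1 - P(none)
P(none) = (1 - 1/5)^6 = (4/5)^6 = 4096/15625
P(at least one) = 1 - 4096/15625 = 11529/15625

11529/15625


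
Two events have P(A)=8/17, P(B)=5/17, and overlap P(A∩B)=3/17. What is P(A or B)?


P(A∪B) = P(A) + P(B) - P(A∩B)
= 8/17 + 5/17 - 3/17 = 10/17

10/17


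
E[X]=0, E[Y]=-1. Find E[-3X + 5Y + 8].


E[-3X + 5Y + 8] = -3*E[X] + 5*E[Y] + 8
= (-3)*(0) + (5)*(-1) + (8)
= 0 - 5 + 8 = 3

3


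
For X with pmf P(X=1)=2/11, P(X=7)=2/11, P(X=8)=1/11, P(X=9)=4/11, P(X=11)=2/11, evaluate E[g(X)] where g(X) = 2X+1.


E[2X+1] = sum(g(x)*P(x))
= 3*2/11 + 15*2/11 + 17*1/11 + 19*4/11 + 23*2/11
= 175/11

175/11


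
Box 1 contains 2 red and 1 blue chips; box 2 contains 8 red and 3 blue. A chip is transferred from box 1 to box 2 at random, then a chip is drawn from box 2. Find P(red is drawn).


P(transfer red) = 2/3; P(transfer blue) = 1/3
If red transferred: Urn II has 9 red of 12, so P(red|red moved) = 3/4
If blue transferred: Urn II has 8 red of 12, so P(red|blue moved) = 2/3
By total probability: P(red) = 2/3*3/4 + 1/3*2/3 = 13/18

13/18


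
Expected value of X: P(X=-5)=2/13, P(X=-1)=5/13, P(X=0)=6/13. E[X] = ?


E[X] = sum(x * P(x))
= -5*2/13 - 1*5/13 + 0*6/13
= -15/13

-15/13


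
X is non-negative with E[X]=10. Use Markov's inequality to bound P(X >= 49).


Markov: P(X >= a) <= E[X]/a
P(X >= 49) <= 10/49

10/49


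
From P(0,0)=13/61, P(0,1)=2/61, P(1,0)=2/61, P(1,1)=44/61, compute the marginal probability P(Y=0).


P(Y=0) = P(0,0)+P(1,0) = 13/61 + 2/61 = 15/61

15/61


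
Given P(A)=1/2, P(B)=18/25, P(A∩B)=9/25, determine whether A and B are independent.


P(A)*P(B) = 1/2*18/25 = 9/25
P(A∩B) = 9/25, which equals P(A)P(B), so independent

Yes, A and B are independent


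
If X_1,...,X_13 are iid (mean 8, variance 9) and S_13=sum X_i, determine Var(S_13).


By independence, Var(S_n) = n*Var(X_1) = 13*9 = 117

117


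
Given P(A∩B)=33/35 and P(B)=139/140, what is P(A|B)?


P(A|B) = P(A∩B)/P(B) = (132/140)/(139/140) = 132/139

132/139


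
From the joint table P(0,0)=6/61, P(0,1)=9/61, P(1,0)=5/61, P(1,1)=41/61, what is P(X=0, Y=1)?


Read from table: P(X=0, Y=1) = 9/61

9/61


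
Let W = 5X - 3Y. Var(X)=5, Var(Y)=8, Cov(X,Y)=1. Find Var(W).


Var(5X - 3Y) = 5^2*Var(X) + (-3)^2*Var(Y) + 2*5*(-3)*Cov(X,Y)
= 25*5 + 9*8 - 30*1
= 125 + 72 - 30 = 167

167


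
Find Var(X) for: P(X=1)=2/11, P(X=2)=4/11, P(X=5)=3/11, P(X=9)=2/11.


E[X] = 43/11, E[X^2] = 255/11
Var(X) = E[X^2] - (E[X])^2 = 255/11 - (43/11)^2 = 956/121

956/121


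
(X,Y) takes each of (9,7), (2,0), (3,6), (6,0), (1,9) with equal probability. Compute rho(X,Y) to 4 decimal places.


Cov(X,Y) = -0.4800, Var(X) = 8.5600, Var(Y) = 13.8400
rho = Cov/(sqrt(VarX)*sqrt(VarY)) = -0.0441

-0.0441


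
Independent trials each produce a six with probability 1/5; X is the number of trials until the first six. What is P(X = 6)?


P(X=6) = (1-p)^5 * p = (4/5)^5 * 1/5
= 1024/3125 * 1/5 = 1024/15625

1024/15625


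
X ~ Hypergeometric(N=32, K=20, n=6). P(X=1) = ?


P(X=1) = C(20,1)*C(12,5) / C(32,6)
= 20*792 / 906192
= 15840/906192 = 110/6293

110/6293


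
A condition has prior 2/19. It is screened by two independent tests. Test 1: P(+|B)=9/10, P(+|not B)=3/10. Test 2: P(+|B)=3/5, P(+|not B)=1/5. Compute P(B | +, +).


After test 1: P(+) = 9/10*2/19 + 3/10*17/19 = 69/190
P(B|+) = (9/95)/(69/190) = 6/23
After test 2 (use post1 as new prior): P(+) = 3/5*6/23 + 1/5*17/23 = 7/23
P(B|+,+) = (18/115)/(7/23) = 18/35

18/35


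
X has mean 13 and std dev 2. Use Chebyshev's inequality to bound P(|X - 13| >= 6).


k = 6/2 = 3
Chebyshev: P(|X-mu| >= k*sigma) <= 1/k^2 = 1/3^2 = 1/9

1/9


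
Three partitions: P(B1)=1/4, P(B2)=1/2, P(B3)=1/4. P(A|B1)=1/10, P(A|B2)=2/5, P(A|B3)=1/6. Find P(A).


P(A) = P(A|B1)P(B1) + P(A|B2)P(B2) + P(A|B3)P(B3)
= 1/10*1/4 + 2/5*1/2 + 1/6*1/4
= 1/40 + 1/5 + 1/24 = 4/15

4/15


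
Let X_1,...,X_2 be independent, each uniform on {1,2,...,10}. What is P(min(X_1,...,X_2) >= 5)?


P(min >= 5) = P(all X_i >= 5) = (P(X_1 >= 5))^2
= (6/10)^2 = (3/5)^2 = 9/25

9/25


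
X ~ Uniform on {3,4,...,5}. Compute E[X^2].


E[X^2] = (1/3) * sum(x^2 for x=3..5)
= 50/3

50/3


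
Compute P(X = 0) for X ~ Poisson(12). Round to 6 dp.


P(X=0) = e^(-12) * 12^0 / 0!
≈ 0.000006144212353 * 1 / 1
≈ 0.000006

0.000006


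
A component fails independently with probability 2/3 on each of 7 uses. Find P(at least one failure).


P(at least one) = 1 - P(none)
P(none) = (1 - 2/3)^7 = (1/3)^7 = 1/2187
P(at least one) = 1 - 1/2187 = 2186/2187

2186/2187


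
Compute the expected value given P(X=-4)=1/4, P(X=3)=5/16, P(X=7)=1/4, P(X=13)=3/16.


E[X] = sum(x * P(x))
= -4*1/4 + 3*5/16 + 7*1/4 + 13*3/16
= 33/8

33/8


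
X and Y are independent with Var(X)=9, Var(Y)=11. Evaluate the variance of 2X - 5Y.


Independence => Cov(X,Y)=0
Var(2X - 5Y) = 2^2*Var(X) + (-5)^2*Var(Y)
= 4*9 + 25*11 = 311

311


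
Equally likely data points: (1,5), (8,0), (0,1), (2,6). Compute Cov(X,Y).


E[X]=11/4, E[Y]=3, E[XY]=17/4
Cov(X,Y) = E[XY] - E[X]E[Y] = 17/4 - 11/4*3 = -4

-4


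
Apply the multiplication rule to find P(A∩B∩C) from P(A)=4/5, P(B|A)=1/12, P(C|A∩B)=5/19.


P(A∩B∩C) = P(A) * P(B|A) * P(C|A∩B)
= 4/5 * 1/12 * 5/19
= 1/15 * 5/19 = 1/57

1/57


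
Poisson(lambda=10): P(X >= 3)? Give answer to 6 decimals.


P(X>=3) = 1 - P(X<=2) = 1 - (e^(-10)*10^0/0! + e^(-10)*10^1/1! + e^(-10)*10^2/2!)
≈ 1 - (0.0000453999 + 0.0004539993 + 0.0022699965)
= 1 - 0.0027693957 = 0.9972306043
≈ 0.997231

0.997231


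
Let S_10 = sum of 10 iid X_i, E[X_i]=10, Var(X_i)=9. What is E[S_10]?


E[S_n] = n*E[X_1] = 10*10 = 100

100


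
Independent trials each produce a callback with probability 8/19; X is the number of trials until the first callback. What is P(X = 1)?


P(X=1) = (1-p)^0 * p = (11/19)^0 * 8/19
= 1 * 8/19 = 8/19

8/19


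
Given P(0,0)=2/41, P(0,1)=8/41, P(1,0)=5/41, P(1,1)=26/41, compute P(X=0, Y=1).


Read from table: P(X=0, Y=1) = 8/41

8/41


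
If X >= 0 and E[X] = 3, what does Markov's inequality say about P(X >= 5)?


Markov: P(X >= a) <= E[X]/a
P(X >= 5) <= 3/5

3/5


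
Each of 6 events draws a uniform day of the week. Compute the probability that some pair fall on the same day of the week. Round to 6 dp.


P(all different) = prod((7-i)/7 for i=0..5) = 0.042839
P(at least one match) = 1 - 0.042839 = 0.957161

0.957161


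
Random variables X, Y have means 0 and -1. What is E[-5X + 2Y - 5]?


E[-5X + 2Y - 5] = -5*E[X] + 2*E[Y] - 5
= (-5)*(0) + (2)*(-1) + (-5)
= 0 - 2 - 5 = -7

-7


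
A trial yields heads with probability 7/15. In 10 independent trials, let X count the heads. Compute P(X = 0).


P(X=0) = C(10,0) * p^0 * (1-p)^10
= 1 * 1 * 1073741824/576650390625
= 1073741824/576650390625

1073741824/576650390625


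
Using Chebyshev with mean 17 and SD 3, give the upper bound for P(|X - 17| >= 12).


k = 12/3 = 4
Chebyshev: P(|X-mu| >= k*sigma) <= 1/k^2 = 1/4^2 = 1/16

1/16


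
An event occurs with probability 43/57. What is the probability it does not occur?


P(A') = 1 - P(A) = 1 - 43/57 = 14/57

14/57


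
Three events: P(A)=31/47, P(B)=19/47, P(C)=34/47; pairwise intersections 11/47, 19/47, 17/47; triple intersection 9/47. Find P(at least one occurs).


P(A∪B∪C) = P(A)+P(B)+P(C) - P(AB)-P(AC)-P(BC) + P(ABC)
= 31/47+19/47+34/47 - 11/47-19/47-17/47 + 9/47
= 46/47

46/47


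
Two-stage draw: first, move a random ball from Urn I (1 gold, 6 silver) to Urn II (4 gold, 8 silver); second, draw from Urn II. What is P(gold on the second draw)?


P(transfer gold) = 1/7; P(transfer silver) = 6/7
If gold transferred: Urn II has 5 gold of 13, so P(gold|gold moved) = 5/13
If silver transferred: Urn II has 4 gold of 13, so P(gold|silver moved) = 4/13
By total probability: P(gold) = 1/7*5/13 + 6/7*4/13 = 29/91

29/91


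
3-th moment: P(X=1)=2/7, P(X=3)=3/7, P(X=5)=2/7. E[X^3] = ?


E[X^3] = sum(x^3 * P(x))
= 1*2/7 + 27*3/7 + 125*2/7
= 333/7

333/7


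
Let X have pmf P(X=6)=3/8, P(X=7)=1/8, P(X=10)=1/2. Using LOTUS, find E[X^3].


E[X^3] = sum(g(x)*P(x))
= 216*3/8 + 343*1/8 + 1000*1/2
= 4991/8

4991/8


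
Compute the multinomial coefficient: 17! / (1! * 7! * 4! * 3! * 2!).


17! = 355687428096000
Denominator: 1!=1 * 7!=5040 * 4!=24 * 3!=6 * 2!=2
Coefficient = 355687428096000 / 1451520 = 245044800

245044800


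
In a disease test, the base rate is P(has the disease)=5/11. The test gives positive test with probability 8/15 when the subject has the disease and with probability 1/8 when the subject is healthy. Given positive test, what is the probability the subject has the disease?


P(A) = P(A|B)P(B) + P(A|B')P(B') = 8/15*5/11 + 1/8*6/11 = 41/132
P(B|A) = P(A|B)P(B)/P(A) = (8/33)/(41/132) = 32/41

32/41


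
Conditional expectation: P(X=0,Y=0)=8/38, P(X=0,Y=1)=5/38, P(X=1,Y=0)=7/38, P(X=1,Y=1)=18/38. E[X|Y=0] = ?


P(Y=0) = 15/38
E[X|Y=0] = (0*8 + 1*7)/15 = 7/15

7/15


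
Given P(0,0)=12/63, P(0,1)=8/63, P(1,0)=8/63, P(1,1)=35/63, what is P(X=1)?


P(X=1) = P(1,0)+P(1,1) = 8/63 + 35/63 = 43/63

43/63


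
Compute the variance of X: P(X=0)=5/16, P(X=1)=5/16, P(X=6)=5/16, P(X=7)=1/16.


E[X] = 21/8, E[X^2] = 117/8
Var(X) = E[X^2] - (E[X])^2 = 117/8 - (21/8)^2 = 495/64

495/64


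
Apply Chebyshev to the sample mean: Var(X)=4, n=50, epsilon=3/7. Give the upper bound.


Var(Xbar) = Var(X)/n = 4/50
Chebyshev: P(|Xbar-mu| >= 3/7) <= Var(Xbar)/(3/7)^2 = (2/25)/(9/49) = 98/225

98/225


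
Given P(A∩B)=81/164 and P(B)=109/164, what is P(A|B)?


P(A|B) = P(A∩B)/P(B) = (81/164)/(109/164) = 81/109

81/109


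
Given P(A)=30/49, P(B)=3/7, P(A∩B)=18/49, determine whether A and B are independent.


P(A)*P(B) = 30/49*3/7 = 90/343
P(A∩B) = 18/49 != 90/343, so not independent

No, A and B are not independent


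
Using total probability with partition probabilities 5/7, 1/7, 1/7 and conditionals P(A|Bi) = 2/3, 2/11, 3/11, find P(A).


P(A) = P(A|B1)P(B1) + P(A|B2)P(B2) + P(A|B3)P(B3)
= 2/3*5/7 + 2/11*1/7 + 3/11*1/7
= 10/21 + 2/77 + 3/77 = 125/231

125/231


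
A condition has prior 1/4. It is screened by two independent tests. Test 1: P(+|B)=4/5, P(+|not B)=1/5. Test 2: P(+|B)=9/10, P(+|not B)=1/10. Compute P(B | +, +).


After test 1: P(+) = 4/5*1/4 + 1/5*3/4 = 7/20
P(B|+) = (1/5)/(7/20) = 4/7
After test 2 (use post1 as new prior): P(+) = 9/10*4/7 + 1/10*3/7 = 39/70
P(B|+,+) = (18/35)/(39/70) = 12/13

12/13
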